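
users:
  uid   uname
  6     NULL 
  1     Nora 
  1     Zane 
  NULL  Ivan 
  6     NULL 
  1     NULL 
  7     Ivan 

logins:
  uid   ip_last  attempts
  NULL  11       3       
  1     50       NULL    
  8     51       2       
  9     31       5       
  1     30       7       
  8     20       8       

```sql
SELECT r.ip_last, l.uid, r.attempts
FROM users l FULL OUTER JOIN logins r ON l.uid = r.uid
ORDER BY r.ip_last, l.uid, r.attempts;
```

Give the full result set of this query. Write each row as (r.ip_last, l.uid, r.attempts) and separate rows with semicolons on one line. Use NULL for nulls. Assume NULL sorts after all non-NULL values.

(11, NULL, 3); (20, NULL, 8); (30, 1, 7); (30, 1, 7); (30, 1, 7); (31, NULL, 5); (50, 1, NULL); (50, 1, NULL); (50, 1, NULL); (51, NULL, 2); (NULL, 6, NULL); (NULL, 6, NULL); (NULL, 7, NULL); (NULL, NULL, NULL)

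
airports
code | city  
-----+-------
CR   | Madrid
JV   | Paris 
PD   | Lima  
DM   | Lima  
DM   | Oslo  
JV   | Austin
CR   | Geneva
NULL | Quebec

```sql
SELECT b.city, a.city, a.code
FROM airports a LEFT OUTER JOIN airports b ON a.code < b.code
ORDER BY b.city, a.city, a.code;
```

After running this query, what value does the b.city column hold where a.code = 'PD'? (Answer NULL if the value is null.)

LEFT JOIN keeps every row from `airports a`; unmatched rows get NULL for `airports b`'s columns.
Matching on a.code < b.code. A NULL in a compared column never satisfies the condition.
- code=CR: 5 matching b row(s), so 5 row(s) emitted.
- code=JV: 1 matching b row(s), so 1 row(s) emitted.
- code=PD: no b row matches, row kept with b columns NULL.
- code=DM: 3 matching b row(s), so 3 row(s) emitted.
- code=DM: 3 matching b row(s), so 3 row(s) emitted.
- code=JV: 1 matching b row(s), so 1 row(s) emitted.
- code=CR: 5 matching b row(s), so 5 row(s) emitted.
- code=NULL: no b row matches, row kept with b columns NULL.

NULL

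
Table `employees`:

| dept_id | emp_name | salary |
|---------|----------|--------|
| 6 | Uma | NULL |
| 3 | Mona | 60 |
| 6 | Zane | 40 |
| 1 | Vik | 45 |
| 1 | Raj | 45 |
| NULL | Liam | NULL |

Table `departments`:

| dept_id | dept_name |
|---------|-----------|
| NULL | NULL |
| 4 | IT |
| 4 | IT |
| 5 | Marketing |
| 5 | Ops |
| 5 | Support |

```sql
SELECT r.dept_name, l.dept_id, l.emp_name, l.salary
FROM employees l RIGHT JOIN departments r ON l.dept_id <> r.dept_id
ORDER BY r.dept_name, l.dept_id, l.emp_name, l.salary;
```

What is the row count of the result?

RIGHT JOIN keeps every row from `departments`; unmatched rows get NULL for `employees`'s columns.
Matching on l.dept_id <> r.dept_id. A NULL in a compared column never satisfies the condition.
Matched pairs: 25; unmatched r rows kept: 1.
Total: 25 matched + 1 padded = 26 rows.

26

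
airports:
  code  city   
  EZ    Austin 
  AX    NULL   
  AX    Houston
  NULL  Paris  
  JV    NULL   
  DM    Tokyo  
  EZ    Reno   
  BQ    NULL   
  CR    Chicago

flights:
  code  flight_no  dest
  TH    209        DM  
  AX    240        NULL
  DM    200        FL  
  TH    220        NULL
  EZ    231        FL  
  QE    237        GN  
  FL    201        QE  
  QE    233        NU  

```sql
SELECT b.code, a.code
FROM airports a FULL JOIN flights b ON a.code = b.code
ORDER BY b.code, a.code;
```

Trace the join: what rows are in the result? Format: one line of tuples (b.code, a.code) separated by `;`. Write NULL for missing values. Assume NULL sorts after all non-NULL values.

(AX, AX); (AX, AX); (DM, DM); (EZ, EZ); (EZ, EZ); (FL, NULL); (QE, NULL); (QE, NULL); (TH, NULL); (TH, NULL); (NULL, BQ); (NULL, CR); (NULL, JV); (NULL, NULL)

FULL OUTER JOIN keeps every row from both sides; unmatched rows get NULL for the other side's columns.
Matching on a.code = b.code. A NULL in a compared column never satisfies the condition.
- a (code=EZ) pairs with 1 row(s) of b.
- a (code=AX) pairs with 1 row(s) of b.
- a (code=AX) pairs with 1 row(s) of b.
- a (code=NULL) has no partner → padded with NULL.
- a (code=JV) has no partner → padded with NULL.
- a (code=DM) pairs with 1 row(s) of b.
- a (code=EZ) pairs with 1 row(s) of b.
- a (code=BQ) has no partner → padded with NULL.
- a (code=CR) has no partner → padded with NULL.
- plus 5 unmatched b row(s), each kept with NULL a columns.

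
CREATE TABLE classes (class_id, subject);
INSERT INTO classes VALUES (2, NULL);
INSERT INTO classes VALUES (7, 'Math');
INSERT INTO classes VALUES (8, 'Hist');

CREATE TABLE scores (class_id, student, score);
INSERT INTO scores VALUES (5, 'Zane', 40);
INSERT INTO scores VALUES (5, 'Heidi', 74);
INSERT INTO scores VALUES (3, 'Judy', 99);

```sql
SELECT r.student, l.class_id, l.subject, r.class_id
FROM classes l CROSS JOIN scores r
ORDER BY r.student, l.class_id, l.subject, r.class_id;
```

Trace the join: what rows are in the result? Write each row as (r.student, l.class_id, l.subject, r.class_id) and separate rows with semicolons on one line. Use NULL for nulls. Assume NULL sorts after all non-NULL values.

CROSS JOIN pairs every row of `classes` with every row of `scores`: 3 × 3 = 9 rows.
After projecting and ordering:
r.student | l.class_id | l.subject | r.class_id
Heidi | 2 | NULL | 5
Heidi | 7 | Math | 5
Heidi | 8 | Hist | 5
Judy | 2 | NULL | 3
Judy | 7 | Math | 3
Judy | 8 | Hist | 3
Zane | 2 | NULL | 5
Zane | 7 | Math | 5
Zane | 8 | Hist | 5

(Heidi, 2, NULL, 5); (Heidi, 7, Math, 5); (Heidi, 8, Hist, 5); (Judy, 2, NULL, 3); (Judy, 7, Math, 3); (Judy, 8, Hist, 3); (Zane, 2, NULL, 5); (Zane, 7, Math, 5); (Zane, 8, Hist, 5)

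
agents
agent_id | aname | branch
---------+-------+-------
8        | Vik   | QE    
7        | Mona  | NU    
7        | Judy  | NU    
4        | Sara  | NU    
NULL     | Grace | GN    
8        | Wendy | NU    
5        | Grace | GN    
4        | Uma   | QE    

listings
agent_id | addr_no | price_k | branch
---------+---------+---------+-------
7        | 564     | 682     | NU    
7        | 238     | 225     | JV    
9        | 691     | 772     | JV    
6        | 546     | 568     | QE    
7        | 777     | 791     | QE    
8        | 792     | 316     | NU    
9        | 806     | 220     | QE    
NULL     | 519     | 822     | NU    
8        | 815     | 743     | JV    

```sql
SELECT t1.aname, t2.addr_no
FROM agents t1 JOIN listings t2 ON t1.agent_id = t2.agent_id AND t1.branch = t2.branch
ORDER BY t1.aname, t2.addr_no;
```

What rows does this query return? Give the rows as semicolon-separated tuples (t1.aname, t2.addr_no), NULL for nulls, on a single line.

(Judy, 564); (Mona, 564); (Wendy, 792)

INNER JOIN keeps only pairs where the ON condition holds.
Matching on t1.agent_id = t2.agent_id AND t1.branch = t2.branch. A NULL in a compared column never satisfies the condition.
Matched pairs: 3.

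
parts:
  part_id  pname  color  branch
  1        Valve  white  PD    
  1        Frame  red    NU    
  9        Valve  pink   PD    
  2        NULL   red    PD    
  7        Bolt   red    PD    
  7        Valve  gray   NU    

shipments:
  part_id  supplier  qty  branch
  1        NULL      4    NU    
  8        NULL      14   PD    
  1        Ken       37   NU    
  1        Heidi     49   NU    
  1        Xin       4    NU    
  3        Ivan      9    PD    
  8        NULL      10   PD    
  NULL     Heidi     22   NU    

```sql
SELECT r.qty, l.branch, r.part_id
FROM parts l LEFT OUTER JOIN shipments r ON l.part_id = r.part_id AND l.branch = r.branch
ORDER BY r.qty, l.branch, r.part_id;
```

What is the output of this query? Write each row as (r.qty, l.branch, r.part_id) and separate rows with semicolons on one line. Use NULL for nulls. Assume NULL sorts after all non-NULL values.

(4, NU, 1); (4, NU, 1); (37, NU, 1); (49, NU, 1); (NULL, NU, NULL); (NULL, PD, NULL); (NULL, PD, NULL); (NULL, PD, NULL); (NULL, PD, NULL)

LEFT JOIN keeps every row from `parts`; unmatched rows get NULL for `shipments`'s columns.
Matching on l.part_id = r.part_id AND l.branch = r.branch. A NULL in a compared column never satisfies the condition.
- part_id=1, branch=PD: no r row matches, row kept with r columns NULL.
- part_id=1, branch=NU: 4 matching r row(s), so 4 row(s) emitted.
- part_id=9, branch=PD: no r row matches, row kept with r columns NULL.
- part_id=2, branch=PD: no r row matches, row kept with r columns NULL.
- part_id=7, branch=PD: no r row matches, row kept with r columns NULL.
- part_id=7, branch=NU: no r row matches, row kept with r columns NULL.
After projecting and ordering:
r.qty | l.branch | r.part_id
4 | NU | 1
4 | NU | 1
37 | NU | 1
49 | NU | 1
NULL | NU | NULL
NULL | PD | NULL
NULL | PD | NULL
NULL | PD | NULL
NULL | PD | NULL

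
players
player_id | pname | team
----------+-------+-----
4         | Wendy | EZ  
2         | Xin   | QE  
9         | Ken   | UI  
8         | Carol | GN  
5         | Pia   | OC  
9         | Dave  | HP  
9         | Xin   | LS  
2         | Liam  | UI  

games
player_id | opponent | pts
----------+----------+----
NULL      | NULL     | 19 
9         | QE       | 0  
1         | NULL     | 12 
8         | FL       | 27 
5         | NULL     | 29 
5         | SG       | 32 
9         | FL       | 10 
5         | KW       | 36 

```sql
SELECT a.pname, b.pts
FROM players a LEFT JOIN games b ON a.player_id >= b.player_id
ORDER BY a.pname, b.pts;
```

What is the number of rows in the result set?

LEFT JOIN keeps every row from `players`; unmatched rows get NULL for `games`'s columns.
Matching on a.player_id >= b.player_id. A NULL in a compared column never satisfies the condition.
- a row (player_id=4): matches 1 b row(s) → 1 output row(s).
- a row (player_id=2): matches 1 b row(s) → 1 output row(s).
- a row (player_id=9): matches 7 b row(s) → 7 output row(s).
- a row (player_id=8): matches 5 b row(s) → 5 output row(s).
- a row (player_id=5): matches 4 b row(s) → 4 output row(s).
- a row (player_id=9): matches 7 b row(s) → 7 output row(s).
- a row (player_id=9): matches 7 b row(s) → 7 output row(s).
- a row (player_id=2): matches 1 b row(s) → 1 output row(s).
Total: 33 rows.

33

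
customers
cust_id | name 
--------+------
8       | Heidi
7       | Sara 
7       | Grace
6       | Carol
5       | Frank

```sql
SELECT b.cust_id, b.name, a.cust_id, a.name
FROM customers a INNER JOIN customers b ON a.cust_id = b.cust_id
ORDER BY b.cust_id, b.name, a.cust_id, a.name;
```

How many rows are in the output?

INNER JOIN keeps only pairs where the ON condition holds.
Matching on a.cust_id = b.cust_id.
- a row (cust_id=8): matches 1 b row(s) → 1 output row(s).
- a row (cust_id=7): matches 2 b row(s) → 2 output row(s).
- a row (cust_id=7): matches 2 b row(s) → 2 output row(s).
- a row (cust_id=6): matches 1 b row(s) → 1 output row(s).
- a row (cust_id=5): matches 1 b row(s) → 1 output row(s).
Total: 7 rows.

7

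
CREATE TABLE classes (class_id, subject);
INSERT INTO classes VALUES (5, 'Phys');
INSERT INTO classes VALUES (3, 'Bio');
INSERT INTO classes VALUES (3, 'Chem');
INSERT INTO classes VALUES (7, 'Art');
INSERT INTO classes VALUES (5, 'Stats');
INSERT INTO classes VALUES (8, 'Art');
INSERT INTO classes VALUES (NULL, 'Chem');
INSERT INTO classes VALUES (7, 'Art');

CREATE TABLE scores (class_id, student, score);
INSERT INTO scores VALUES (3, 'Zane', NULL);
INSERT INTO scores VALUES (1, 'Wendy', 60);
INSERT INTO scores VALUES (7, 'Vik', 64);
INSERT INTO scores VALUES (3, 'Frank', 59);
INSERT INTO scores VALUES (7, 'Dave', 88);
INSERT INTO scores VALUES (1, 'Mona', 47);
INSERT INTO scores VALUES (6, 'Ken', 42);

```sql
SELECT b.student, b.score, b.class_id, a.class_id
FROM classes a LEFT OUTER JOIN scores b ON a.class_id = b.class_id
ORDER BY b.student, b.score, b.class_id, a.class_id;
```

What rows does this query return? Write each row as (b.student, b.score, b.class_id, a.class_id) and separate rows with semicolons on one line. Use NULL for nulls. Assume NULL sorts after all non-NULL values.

(Dave, 88, 7, 7); (Dave, 88, 7, 7); (Frank, 59, 3, 3); (Frank, 59, 3, 3); (Vik, 64, 7, 7); (Vik, 64, 7, 7); (Zane, NULL, 3, 3); (Zane, NULL, 3, 3); (NULL, NULL, NULL, 5); (NULL, NULL, NULL, 5); (NULL, NULL, NULL, 8); (NULL, NULL, NULL, NULL)

LEFT JOIN keeps every row from `classes`; unmatched rows get NULL for `scores`'s columns.
Matching on a.class_id = b.class_id. A NULL in a compared column never satisfies the condition.
Matched pairs: 8; unmatched a rows kept: 4.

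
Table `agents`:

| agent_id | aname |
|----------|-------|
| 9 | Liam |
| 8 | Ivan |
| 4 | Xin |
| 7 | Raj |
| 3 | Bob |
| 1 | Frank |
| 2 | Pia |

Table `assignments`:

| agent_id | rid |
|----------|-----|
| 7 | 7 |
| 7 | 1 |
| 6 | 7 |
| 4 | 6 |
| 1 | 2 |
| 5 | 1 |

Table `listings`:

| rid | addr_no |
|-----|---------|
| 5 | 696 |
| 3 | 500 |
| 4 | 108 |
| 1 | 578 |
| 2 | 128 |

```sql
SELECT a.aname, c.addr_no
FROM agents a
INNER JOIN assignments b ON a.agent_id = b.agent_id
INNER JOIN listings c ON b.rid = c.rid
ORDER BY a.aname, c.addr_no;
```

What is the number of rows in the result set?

2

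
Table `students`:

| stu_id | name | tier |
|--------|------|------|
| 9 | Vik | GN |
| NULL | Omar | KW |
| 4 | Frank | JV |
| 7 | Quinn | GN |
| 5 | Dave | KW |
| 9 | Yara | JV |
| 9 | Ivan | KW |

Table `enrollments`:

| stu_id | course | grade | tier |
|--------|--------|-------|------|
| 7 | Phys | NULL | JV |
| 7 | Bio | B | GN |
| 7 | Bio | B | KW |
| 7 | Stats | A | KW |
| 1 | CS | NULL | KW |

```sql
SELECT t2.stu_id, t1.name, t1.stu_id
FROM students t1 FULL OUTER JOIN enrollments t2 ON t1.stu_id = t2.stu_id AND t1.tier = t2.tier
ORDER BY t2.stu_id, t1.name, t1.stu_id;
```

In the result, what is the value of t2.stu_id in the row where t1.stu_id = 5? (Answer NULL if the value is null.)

FULL OUTER JOIN keeps every row from both sides; unmatched rows get NULL for the other side's columns.
Matching on t1.stu_id = t2.stu_id AND t1.tier = t2.tier. A NULL in a compared column never satisfies the condition.
- t1 (stu_id=9, tier=GN) has no partner → padded with NULL.
- t1 (stu_id=NULL, tier=KW) has no partner → padded with NULL.
- t1 (stu_id=4, tier=JV) has no partner → padded with NULL.
- t1 (stu_id=7, tier=GN) pairs with 1 row(s) of t2.
- t1 (stu_id=5, tier=KW) has no partner → padded with NULL.
- t1 (stu_id=9, tier=JV) has no partner → padded with NULL.
- t1 (stu_id=9, tier=KW) has no partner → padded with NULL.
- 4 t2 row(s) had no t1 match → kept, t1 columns NULL.

NULL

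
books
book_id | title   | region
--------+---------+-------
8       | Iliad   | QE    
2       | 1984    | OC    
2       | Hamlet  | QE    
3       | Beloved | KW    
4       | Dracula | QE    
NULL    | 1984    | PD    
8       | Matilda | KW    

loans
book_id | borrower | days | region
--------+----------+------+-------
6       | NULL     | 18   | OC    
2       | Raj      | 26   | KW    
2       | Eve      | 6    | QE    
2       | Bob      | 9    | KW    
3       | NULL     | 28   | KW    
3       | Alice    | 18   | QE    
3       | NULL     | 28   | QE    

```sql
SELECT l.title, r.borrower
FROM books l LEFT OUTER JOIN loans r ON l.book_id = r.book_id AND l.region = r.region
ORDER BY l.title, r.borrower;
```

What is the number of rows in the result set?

LEFT JOIN keeps every row from `books`; unmatched rows get NULL for `loans`'s columns.
Matching on l.book_id = r.book_id AND l.region = r.region. A NULL in a compared column never satisfies the condition.
- book_id=8, region=QE: no r row matches, row kept with r columns NULL.
- book_id=2, region=OC: no r row matches, row kept with r columns NULL.
- book_id=2, region=QE: 1 matching r row(s), so 1 row(s) emitted.
- book_id=3, region=KW: 1 matching r row(s), so 1 row(s) emitted.
- book_id=4, region=QE: no r row matches, row kept with r columns NULL.
- book_id=NULL, region=PD: no r row matches, row kept with r columns NULL.
- book_id=8, region=KW: no r row matches, row kept with r columns NULL.
Total: 2 matched + 5 padded = 7 rows.

7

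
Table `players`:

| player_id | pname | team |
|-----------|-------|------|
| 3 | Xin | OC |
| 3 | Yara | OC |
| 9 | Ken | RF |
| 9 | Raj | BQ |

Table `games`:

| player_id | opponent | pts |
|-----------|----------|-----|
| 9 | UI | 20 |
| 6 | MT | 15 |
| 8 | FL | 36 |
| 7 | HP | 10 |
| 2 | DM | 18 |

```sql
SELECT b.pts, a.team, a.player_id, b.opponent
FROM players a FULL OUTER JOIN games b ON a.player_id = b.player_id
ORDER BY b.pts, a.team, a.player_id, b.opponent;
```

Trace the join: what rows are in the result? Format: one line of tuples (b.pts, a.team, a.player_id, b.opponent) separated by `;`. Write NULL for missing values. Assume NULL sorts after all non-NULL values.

(10, NULL, NULL, HP); (15, NULL, NULL, MT); (18, NULL, NULL, DM); (20, BQ, 9, UI); (20, RF, 9, UI); (36, NULL, NULL, FL); (NULL, OC, 3, NULL); (NULL, OC, 3, NULL)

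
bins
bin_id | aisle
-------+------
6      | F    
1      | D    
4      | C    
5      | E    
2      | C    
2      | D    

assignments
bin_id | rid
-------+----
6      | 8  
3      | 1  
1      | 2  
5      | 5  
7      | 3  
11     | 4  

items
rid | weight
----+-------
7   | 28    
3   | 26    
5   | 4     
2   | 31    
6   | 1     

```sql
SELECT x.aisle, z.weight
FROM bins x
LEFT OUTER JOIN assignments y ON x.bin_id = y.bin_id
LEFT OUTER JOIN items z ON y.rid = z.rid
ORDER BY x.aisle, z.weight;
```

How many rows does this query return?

6

Joins associate left-to-right: bins LEFT JOIN assignments on bin_id gives 6 intermediate row(s).
Then LEFT JOIN `items z` on rid: each of those 6 rows is kept; rows whose y.rid has no match in z get NULL for z's columns.
Result: 6 row(s).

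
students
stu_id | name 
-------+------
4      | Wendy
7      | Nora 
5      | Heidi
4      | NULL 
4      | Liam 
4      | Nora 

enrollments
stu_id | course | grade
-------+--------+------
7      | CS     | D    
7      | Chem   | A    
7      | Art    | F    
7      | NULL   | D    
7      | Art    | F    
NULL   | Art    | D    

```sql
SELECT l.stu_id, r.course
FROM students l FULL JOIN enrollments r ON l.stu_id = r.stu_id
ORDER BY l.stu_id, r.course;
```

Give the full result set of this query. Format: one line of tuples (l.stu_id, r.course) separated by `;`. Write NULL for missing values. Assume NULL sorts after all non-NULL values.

FULL OUTER JOIN keeps every row from both sides; unmatched rows get NULL for the other side's columns.
Matching on l.stu_id = r.stu_id. A NULL in a compared column never satisfies the condition.
Matched pairs: 5; unmatched l rows kept: 5; unmatched r rows kept: 1.

(4, NULL); (4, NULL); (4, NULL); (4, NULL); (5, NULL); (7, Art); (7, Art); (7, CS); (7, Chem); (7, NULL); (NULL, Art)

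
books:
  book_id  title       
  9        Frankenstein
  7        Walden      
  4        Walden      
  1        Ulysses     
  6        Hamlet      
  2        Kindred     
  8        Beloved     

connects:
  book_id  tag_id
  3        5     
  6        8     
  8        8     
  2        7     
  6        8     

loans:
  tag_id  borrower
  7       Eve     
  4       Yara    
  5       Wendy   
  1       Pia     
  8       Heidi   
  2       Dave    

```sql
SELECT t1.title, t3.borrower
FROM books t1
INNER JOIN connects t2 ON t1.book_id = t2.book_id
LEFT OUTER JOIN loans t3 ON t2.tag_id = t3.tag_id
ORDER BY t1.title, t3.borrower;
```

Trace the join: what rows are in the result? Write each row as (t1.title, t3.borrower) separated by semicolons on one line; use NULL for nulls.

Step 1 — t1 INNER JOIN t2 on book_id → 4 row(s).
Then LEFT JOIN `loans t3` on tag_id: each of those 4 rows is kept; rows whose t2.tag_id has no match in t3 get NULL for t3's columns.

(Beloved, Heidi); (Hamlet, Heidi); (Hamlet, Heidi); (Kindred, Eve)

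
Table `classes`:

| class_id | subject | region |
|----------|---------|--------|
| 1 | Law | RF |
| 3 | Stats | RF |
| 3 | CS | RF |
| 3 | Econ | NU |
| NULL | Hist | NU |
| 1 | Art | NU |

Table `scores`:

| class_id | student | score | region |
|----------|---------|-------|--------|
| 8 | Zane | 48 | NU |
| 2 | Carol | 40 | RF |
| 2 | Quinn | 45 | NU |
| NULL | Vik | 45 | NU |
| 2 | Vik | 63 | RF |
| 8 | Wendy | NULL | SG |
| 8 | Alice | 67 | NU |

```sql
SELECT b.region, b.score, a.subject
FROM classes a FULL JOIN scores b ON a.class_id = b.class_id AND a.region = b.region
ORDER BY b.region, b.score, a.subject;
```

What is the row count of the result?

FULL OUTER JOIN keeps every row from both sides; unmatched rows get NULL for the other side's columns.
Matching on a.class_id = b.class_id AND a.region = b.region. A NULL in a compared column never satisfies the condition.
Matched pairs: 0; unmatched a rows kept: 6; unmatched b rows kept: 7.
Total: 0 matched + 13 padded = 13 rows.

13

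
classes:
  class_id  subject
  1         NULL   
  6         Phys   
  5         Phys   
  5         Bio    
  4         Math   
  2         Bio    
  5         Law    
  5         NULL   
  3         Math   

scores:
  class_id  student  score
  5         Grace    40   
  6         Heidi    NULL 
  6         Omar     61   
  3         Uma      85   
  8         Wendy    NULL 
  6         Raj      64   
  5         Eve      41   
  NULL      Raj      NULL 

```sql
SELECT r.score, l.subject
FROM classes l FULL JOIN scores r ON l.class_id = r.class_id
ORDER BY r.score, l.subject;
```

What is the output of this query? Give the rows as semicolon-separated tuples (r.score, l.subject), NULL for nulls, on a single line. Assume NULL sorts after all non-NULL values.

(40, Bio); (40, Law); (40, Phys); (40, NULL); (41, Bio); (41, Law); (41, Phys); (41, NULL); (61, Phys); (64, Phys); (85, Math); (NULL, Bio); (NULL, Math); (NULL, Phys); (NULL, NULL); (NULL, NULL); (NULL, NULL)

FULL OUTER JOIN keeps every row from both sides; unmatched rows get NULL for the other side's columns.
Matching on l.class_id = r.class_id. A NULL in a compared column never satisfies the condition.
Matched pairs: 12; unmatched l rows kept: 3; unmatched r rows kept: 2.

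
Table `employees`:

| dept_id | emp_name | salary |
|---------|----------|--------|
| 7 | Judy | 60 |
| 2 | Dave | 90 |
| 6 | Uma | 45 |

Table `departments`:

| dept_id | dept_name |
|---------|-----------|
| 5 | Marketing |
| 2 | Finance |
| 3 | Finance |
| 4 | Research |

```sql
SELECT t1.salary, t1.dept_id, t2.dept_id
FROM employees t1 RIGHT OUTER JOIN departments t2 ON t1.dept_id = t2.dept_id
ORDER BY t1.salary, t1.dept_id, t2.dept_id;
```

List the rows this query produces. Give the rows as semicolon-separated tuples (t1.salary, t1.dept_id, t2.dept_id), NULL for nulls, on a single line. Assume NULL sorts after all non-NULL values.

RIGHT JOIN keeps every row from `departments`; unmatched rows get NULL for `employees`'s columns.
Matching on t1.dept_id = t2.dept_id.
- t1 row (dept_id=7): no match.
- t1 row (dept_id=2): matches 1 t2 row(s) → 1 output row(s).
- t1 row (dept_id=6): no match.
- 3 t2 row(s) had no t1 match → kept, t1 columns NULL.
After projecting and ordering:
t1.salary | t1.dept_id | t2.dept_id
90 | 2 | 2
NULL | NULL | 3
NULL | NULL | 4
NULL | NULL | 5

(90, 2, 2); (NULL, NULL, 3); (NULL, NULL, 4); (NULL, NULL, 5)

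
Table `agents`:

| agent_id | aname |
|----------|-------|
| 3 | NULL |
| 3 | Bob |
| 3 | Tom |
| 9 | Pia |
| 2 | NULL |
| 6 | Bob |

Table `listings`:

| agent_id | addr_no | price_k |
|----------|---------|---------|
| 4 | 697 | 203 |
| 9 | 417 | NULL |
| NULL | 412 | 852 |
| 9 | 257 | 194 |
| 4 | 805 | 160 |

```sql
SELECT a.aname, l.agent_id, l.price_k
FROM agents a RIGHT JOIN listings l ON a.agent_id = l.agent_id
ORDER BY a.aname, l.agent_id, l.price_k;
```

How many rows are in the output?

RIGHT JOIN keeps every row from `listings`; unmatched rows get NULL for `agents`'s columns.
Matching on a.agent_id = l.agent_id. A NULL in a compared column never satisfies the condition.
Matched pairs: 2; unmatched l rows kept: 3.
Total: 2 matched + 3 padded = 5 rows.

5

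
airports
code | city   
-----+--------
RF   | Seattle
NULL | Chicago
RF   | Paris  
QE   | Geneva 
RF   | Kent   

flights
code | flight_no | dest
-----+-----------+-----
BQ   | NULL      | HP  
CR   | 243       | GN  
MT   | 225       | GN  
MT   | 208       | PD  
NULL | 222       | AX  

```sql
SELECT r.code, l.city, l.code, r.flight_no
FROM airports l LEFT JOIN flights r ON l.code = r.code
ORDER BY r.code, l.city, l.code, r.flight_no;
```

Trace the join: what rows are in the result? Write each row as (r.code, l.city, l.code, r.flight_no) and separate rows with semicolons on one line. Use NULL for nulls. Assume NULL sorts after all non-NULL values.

LEFT JOIN keeps every row from `airports`; unmatched rows get NULL for `flights`'s columns.
Matching on l.code = r.code. A NULL in a compared column never satisfies the condition.
- l row (code=RF): no match → kept, r columns NULL.
- l row (code=NULL): no match → kept, r columns NULL.
- l row (code=RF): no match → kept, r columns NULL.
- l row (code=QE): no match → kept, r columns NULL.
- l row (code=RF): no match → kept, r columns NULL.
After projecting and ordering:
r.code | l.city | l.code | r.flight_no
NULL | Chicago | NULL | NULL
NULL | Geneva | QE | NULL
NULL | Kent | RF | NULL
NULL | Paris | RF | NULL
NULL | Seattle | RF | NULL

(NULL, Chicago, NULL, NULL); (NULL, Geneva, QE, NULL); (NULL, Kent, RF, NULL); (NULL, Paris, RF, NULL); (NULL, Seattle, RF, NULL)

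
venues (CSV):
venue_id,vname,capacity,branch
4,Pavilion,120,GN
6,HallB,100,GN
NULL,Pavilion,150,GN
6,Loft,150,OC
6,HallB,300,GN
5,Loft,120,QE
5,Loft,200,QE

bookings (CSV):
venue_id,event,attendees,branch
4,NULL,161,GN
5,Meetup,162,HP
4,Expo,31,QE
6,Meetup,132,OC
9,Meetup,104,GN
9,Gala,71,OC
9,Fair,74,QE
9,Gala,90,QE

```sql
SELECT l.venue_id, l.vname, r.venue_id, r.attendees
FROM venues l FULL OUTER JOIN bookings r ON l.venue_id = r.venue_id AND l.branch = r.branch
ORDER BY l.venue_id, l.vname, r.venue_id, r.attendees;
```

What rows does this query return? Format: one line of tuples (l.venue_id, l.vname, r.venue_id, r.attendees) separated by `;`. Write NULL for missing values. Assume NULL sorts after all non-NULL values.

(4, Pavilion, 4, 161); (5, Loft, NULL, NULL); (5, Loft, NULL, NULL); (6, HallB, NULL, NULL); (6, HallB, NULL, NULL); (6, Loft, 6, 132); (NULL, Pavilion, NULL, NULL); (NULL, NULL, 4, 31); (NULL, NULL, 5, 162); (NULL, NULL, 9, 71); (NULL, NULL, 9, 74); (NULL, NULL, 9, 90); (NULL, NULL, 9, 104)

FULL OUTER JOIN keeps every row from both sides; unmatched rows get NULL for the other side's columns.
Matching on l.venue_id = r.venue_id AND l.branch = r.branch. A NULL in a compared column never satisfies the condition.
- venue_id=4, branch=GN: 1 matching r row(s), so 1 row(s) emitted.
- venue_id=6, branch=GN: no r row matches, row kept with r columns NULL.
- venue_id=NULL, branch=GN: no r row matches, row kept with r columns NULL.
- venue_id=6, branch=OC: 1 matching r row(s), so 1 row(s) emitted.
- venue_id=6, branch=GN: no r row matches, row kept with r columns NULL.
- venue_id=5, branch=QE: no r row matches, row kept with r columns NULL.
- venue_id=5, branch=QE: no r row matches, row kept with r columns NULL.
- 6 row(s) from r found no l partner → padded with NULL.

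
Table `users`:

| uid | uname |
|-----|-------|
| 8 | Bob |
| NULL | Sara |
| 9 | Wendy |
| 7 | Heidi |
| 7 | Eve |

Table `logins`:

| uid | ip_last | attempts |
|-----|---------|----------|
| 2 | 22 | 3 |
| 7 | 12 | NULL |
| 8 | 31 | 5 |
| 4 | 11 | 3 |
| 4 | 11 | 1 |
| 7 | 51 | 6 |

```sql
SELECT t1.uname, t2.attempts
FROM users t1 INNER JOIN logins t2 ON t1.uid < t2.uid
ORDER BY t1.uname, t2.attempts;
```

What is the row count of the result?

INNER JOIN keeps only pairs where the ON condition holds.
Matching on t1.uid < t2.uid. A NULL in a compared column never satisfies the condition.
Matched pairs: 2.
Total: 2 rows.

2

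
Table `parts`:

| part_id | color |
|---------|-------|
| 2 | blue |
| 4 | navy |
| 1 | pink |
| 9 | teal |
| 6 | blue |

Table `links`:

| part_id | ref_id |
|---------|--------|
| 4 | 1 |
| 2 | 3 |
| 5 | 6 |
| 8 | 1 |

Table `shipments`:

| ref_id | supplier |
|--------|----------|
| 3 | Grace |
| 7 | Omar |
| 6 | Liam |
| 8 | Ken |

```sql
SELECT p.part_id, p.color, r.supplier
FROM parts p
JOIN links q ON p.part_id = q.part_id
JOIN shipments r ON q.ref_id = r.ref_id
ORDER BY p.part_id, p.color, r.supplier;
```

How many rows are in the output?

1

Step 1 — p INNER JOIN q on part_id → 2 row(s).
Then INNER JOIN `shipments r` on ref_id: keep only rows whose q.ref_id appears in r.
Result: 1 row(s).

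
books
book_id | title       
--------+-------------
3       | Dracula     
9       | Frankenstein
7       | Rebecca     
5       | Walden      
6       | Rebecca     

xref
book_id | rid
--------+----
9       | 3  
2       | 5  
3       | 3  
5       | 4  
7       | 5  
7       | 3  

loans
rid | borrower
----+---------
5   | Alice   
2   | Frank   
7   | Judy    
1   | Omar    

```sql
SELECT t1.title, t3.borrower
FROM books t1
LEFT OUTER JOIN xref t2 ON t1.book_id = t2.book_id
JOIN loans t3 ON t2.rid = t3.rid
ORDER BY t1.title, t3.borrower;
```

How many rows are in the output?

1

Evaluate left to right. First `books t1 LEFT JOIN xref t2` on book_id: 6 row(s).
Then INNER JOIN `loans t3` on rid: keep only rows whose t2.rid appears in t3.
Result: 1 row(s).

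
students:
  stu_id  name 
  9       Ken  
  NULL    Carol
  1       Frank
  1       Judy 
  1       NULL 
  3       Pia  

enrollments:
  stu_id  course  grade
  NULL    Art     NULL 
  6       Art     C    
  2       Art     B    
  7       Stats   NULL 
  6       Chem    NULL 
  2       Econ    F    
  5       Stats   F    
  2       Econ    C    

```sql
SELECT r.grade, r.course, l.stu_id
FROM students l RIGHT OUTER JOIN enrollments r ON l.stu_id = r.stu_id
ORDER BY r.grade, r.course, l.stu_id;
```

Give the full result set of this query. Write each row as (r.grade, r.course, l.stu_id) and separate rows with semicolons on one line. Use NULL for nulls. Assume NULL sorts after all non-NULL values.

(B, Art, NULL); (C, Art, NULL); (C, Econ, NULL); (F, Econ, NULL); (F, Stats, NULL); (NULL, Art, NULL); (NULL, Chem, NULL); (NULL, Stats, NULL)

RIGHT JOIN keeps every row from `enrollments`; unmatched rows get NULL for `students`'s columns.
Matching on l.stu_id = r.stu_id. A NULL in a compared column never satisfies the condition.
- l (stu_id=9) has no partner in r.
- l (stu_id=NULL) has no partner in r.
- l (stu_id=1) has no partner in r.
- l (stu_id=1) has no partner in r.
- l (stu_id=1) has no partner in r.
- l (stu_id=3) has no partner in r.
- plus 8 unmatched r row(s), each kept with NULL l columns.
After projecting and ordering:
r.grade | r.course | l.stu_id
B | Art | NULL
C | Art | NULL
C | Econ | NULL
F | Econ | NULL
F | Stats | NULL
NULL | Art | NULL
NULL | Chem | NULL
NULL | Stats | NULL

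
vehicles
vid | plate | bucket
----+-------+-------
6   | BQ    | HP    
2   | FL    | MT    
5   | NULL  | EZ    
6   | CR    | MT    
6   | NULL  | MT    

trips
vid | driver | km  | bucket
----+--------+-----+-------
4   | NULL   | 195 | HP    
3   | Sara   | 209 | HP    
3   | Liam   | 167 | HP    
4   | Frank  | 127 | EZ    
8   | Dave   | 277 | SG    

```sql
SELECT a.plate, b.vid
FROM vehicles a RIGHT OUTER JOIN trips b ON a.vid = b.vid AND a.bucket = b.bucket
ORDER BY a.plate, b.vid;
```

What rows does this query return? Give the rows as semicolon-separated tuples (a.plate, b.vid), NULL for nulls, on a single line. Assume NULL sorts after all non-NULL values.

(NULL, 3); (NULL, 3); (NULL, 4); (NULL, 4); (NULL, 8)

RIGHT JOIN keeps every row from `trips`; unmatched rows get NULL for `vehicles`'s columns.
Matching on a.vid = b.vid AND a.bucket = b.bucket.
- a[0] vid=6, bucket=HP → no match.
- a[1] vid=2, bucket=MT → no match.
- a[2] vid=5, bucket=EZ → no match.
- a[3] vid=6, bucket=MT → no match.
- a[4] vid=6, bucket=MT → no match.
- 5 row(s) from b found no a partner → padded with NULL.
After projecting and ordering:
a.plate | b.vid
NULL | 3
NULL | 3
NULL | 4
NULL | 4
NULL | 8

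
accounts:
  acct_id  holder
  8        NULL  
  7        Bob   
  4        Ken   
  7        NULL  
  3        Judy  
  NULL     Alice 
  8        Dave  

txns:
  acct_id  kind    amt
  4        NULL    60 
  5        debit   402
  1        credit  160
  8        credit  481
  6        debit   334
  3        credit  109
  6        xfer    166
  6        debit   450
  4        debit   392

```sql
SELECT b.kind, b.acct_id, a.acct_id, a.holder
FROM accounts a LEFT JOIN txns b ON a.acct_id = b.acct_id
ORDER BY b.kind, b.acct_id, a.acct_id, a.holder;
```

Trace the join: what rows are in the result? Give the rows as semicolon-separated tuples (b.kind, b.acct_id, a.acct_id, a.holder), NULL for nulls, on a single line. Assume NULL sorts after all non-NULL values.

LEFT JOIN keeps every row from `accounts`; unmatched rows get NULL for `txns`'s columns.
Matching on a.acct_id = b.acct_id. A NULL in a compared column never satisfies the condition.
Matched pairs: 5; unmatched a rows kept: 3.

(credit, 3, 3, Judy); (credit, 8, 8, Dave); (credit, 8, 8, NULL); (debit, 4, 4, Ken); (NULL, 4, 4, Ken); (NULL, NULL, 7, Bob); (NULL, NULL, 7, NULL); (NULL, NULL, NULL, Alice)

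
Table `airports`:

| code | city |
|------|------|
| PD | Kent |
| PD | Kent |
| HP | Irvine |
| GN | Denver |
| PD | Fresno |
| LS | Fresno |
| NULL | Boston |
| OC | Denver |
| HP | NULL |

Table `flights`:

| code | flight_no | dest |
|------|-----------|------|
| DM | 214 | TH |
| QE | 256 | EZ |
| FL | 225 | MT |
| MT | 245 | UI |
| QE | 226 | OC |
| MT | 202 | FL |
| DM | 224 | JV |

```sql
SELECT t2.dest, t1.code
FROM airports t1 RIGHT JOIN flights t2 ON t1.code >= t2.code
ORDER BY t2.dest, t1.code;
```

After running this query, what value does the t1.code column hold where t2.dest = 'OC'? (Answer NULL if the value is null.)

RIGHT JOIN keeps every row from `flights`; unmatched rows get NULL for `airports`'s columns.
Matching on t1.code >= t2.code. A NULL in a compared column never satisfies the condition.
Matched pairs: 32; unmatched t2 rows kept: 2.

NULL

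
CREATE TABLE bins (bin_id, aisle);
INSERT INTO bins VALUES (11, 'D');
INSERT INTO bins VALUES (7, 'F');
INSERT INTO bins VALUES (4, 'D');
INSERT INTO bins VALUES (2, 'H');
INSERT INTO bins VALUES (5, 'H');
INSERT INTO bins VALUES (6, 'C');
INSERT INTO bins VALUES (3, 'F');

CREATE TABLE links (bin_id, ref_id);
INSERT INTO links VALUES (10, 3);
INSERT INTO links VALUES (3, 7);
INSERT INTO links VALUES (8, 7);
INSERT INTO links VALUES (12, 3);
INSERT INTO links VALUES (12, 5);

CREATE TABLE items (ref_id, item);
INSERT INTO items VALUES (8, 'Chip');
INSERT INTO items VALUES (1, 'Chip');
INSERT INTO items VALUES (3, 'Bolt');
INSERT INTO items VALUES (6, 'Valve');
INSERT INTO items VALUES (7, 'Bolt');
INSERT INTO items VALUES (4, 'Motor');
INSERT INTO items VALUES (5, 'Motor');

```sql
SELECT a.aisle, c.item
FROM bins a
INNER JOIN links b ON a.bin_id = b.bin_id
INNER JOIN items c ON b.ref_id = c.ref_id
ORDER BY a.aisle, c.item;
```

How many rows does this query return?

1

Step 1 — a INNER JOIN b on bin_id → 1 row(s).
Then INNER JOIN `items c` on ref_id: keep only rows whose b.ref_id appears in c.
Result: 1 row(s).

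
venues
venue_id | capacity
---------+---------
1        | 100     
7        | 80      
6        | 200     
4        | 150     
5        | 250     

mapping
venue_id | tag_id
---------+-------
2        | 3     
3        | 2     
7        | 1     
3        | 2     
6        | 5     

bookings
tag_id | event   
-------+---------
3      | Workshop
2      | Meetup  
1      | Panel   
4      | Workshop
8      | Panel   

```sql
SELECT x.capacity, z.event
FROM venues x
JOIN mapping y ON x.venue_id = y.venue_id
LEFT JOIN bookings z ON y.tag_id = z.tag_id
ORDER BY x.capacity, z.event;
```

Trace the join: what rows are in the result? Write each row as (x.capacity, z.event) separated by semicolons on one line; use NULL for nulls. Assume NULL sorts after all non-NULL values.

(80, Panel); (200, NULL)

Evaluate left to right. First `venues x INNER JOIN mapping y` on venue_id: 2 row(s).
Then LEFT JOIN `bookings z` on tag_id: each of those 2 rows is kept; rows whose y.tag_id has no match in z get NULL for z's columns.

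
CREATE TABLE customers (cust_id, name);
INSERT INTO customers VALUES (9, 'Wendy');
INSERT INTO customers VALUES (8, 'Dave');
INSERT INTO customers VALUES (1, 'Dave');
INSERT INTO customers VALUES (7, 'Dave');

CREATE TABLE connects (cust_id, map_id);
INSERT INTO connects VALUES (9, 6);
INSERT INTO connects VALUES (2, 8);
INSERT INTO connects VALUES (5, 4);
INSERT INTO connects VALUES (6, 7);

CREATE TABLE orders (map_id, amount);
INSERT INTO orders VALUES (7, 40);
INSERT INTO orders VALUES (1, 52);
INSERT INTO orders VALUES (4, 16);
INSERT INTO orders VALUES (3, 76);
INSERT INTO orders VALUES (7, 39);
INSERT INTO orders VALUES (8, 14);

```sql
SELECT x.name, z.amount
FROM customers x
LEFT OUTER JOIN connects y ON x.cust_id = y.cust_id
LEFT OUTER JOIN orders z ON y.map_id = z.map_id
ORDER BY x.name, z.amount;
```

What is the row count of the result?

Evaluate left to right. First `customers x LEFT JOIN connects y` on cust_id: 4 row(s).
Then LEFT JOIN `orders z` on map_id: each of those 4 rows is kept; rows whose y.map_id has no match in z get NULL for z's columns.
Result: 4 row(s).

4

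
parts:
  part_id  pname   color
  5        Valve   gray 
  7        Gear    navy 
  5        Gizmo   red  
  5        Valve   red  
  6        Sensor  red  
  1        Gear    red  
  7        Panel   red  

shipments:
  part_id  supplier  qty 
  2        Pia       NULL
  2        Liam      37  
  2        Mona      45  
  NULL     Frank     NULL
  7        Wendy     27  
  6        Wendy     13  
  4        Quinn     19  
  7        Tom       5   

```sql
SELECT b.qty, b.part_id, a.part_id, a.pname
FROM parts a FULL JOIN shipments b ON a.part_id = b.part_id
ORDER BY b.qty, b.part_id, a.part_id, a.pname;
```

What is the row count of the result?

FULL OUTER JOIN keeps every row from both sides; unmatched rows get NULL for the other side's columns.
Matching on a.part_id = b.part_id. A NULL in a compared column never satisfies the condition.
- part_id=5: no b row matches, row kept with b columns NULL.
- part_id=7: 2 matching b row(s), so 2 row(s) emitted.
- part_id=5: no b row matches, row kept with b columns NULL.
- part_id=5: no b row matches, row kept with b columns NULL.
- part_id=6: 1 matching b row(s), so 1 row(s) emitted.
- part_id=1: no b row matches, row kept with b columns NULL.
- part_id=7: 2 matching b row(s), so 2 row(s) emitted.
- 5 row(s) from b found no a partner → padded with NULL.
Total: 5 matched + 9 padded = 14 rows.

14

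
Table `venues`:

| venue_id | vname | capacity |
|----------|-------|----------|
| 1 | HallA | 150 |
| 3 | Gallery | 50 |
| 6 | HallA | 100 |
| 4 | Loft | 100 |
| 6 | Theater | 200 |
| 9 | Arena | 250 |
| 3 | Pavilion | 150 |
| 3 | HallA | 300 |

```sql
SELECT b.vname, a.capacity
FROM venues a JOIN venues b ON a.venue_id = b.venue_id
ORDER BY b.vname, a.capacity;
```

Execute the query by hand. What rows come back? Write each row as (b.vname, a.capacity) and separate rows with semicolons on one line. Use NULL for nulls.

(Arena, 250); (Gallery, 50); (Gallery, 150); (Gallery, 300); (HallA, 50); (HallA, 100); (HallA, 150); (HallA, 150); (HallA, 200); (HallA, 300); (Loft, 100); (Pavilion, 50); (Pavilion, 150); (Pavilion, 300); (Theater, 100); (Theater, 200)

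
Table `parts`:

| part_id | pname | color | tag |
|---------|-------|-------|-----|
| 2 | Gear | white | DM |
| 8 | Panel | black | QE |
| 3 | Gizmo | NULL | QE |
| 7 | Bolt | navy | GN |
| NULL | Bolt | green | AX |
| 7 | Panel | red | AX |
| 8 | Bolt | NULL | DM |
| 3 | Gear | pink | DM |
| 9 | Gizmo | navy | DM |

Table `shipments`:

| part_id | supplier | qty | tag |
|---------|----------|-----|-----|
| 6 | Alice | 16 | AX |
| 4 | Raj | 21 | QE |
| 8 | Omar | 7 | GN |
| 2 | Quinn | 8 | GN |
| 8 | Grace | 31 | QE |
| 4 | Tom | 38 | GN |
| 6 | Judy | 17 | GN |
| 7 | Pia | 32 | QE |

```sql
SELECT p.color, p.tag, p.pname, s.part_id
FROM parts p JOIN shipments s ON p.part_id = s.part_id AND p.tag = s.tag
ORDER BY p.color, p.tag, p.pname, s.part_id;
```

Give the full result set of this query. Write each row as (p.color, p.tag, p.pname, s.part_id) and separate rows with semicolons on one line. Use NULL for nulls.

(black, QE, Panel, 8)

INNER JOIN keeps only pairs where the ON condition holds.
Matching on p.part_id = s.part_id AND p.tag = s.tag. A NULL in a compared column never satisfies the condition.
Matched pairs: 1.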